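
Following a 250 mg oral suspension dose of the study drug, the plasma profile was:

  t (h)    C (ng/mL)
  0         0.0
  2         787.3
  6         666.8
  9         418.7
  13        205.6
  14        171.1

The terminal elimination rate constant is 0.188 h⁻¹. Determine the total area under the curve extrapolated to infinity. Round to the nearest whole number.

AUC = 7671 ng/mL·h

Trapezoidal AUC_0→14:
  [0→2]: (0.0+787.3)/2 × 2 = 787.3
  [2→6]: (787.3+666.8)/2 × 4 = 2908.2
  [6→9]: (666.8+418.7)/2 × 3 = 1628.25
  [9→13]: (418.7+205.6)/2 × 4 = 1248.6
  [13→14]: (205.6+171.1)/2 × 1 = 188.35
  Sum = 6760.7 ng/mL·h
Extrapolated tail: C_last / k_e = 171.1 / 0.188 = 910.106
AUC_0→∞ = 6760.7 + 910.106 = 7670.806 ng/mL·h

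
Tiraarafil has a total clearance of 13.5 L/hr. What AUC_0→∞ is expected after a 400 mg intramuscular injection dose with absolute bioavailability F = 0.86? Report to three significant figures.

AUC_0→∞ = F × Dose / CL
        = 0.86 × 400 / 13.5 = 25.4815 mg/L·hr

AUC = 25.5 mg/L·hr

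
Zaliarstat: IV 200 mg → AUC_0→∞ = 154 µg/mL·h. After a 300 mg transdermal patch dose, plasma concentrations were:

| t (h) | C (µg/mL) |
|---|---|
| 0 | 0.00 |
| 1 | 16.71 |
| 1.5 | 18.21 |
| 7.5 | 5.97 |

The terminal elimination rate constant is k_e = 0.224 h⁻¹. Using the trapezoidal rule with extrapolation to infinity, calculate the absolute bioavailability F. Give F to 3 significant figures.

F = 0.503

Trapezoidal AUC_0→7.5 (transdermal patch):
  [0→1]: (0.00+16.71)/2 × 1 = 8.355
  [1→1.5]: (16.71+18.21)/2 × 0.5 = 8.73
  [1.5→7.5]: (18.21+5.97)/2 × 6 = 72.54
  Sum = 89.625 µg/mL·h
Tail: C_last/k_e = 5.97/0.224 = 26.652
AUC_0→∞ (transdermal patch) = 89.625 + 26.652 = 116.277 µg/mL·h
F = (AUC_ev/D_ev)/(AUC_iv/D_iv) = (116.277/300)/(154/200) = 0.38759/0.77 = 0.5034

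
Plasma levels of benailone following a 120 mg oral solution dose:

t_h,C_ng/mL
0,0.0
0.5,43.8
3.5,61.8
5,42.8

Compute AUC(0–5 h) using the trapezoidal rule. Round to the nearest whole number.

AUC = 248 ng/mL·h

Trapezoidal AUC_0→5:
  [0→0.5]: (0.0+43.8)/2 × 0.5 = 10.95
  [0.5→3.5]: (43.8+61.8)/2 × 3 = 158.4
  [3.5→5]: (61.8+42.8)/2 × 1.5 = 78.45
  Sum = 247.8 ng/mL·h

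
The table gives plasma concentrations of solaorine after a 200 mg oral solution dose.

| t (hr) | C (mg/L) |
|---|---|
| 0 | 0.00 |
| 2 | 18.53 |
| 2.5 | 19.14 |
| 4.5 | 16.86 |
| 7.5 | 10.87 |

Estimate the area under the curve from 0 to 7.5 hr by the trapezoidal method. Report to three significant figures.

AUC = 106 mg/L·hr

Trapezoidal AUC_0→7.5:
  [0→2]: (0.00+18.53)/2 × 2 = 18.53
  [2→2.5]: (18.53+19.14)/2 × 0.5 = 9.4175
  [2.5→4.5]: (19.14+16.86)/2 × 2 = 36.0
  [4.5→7.5]: (16.86+10.87)/2 × 3 = 41.595
  Sum = 105.5425 mg/L·hr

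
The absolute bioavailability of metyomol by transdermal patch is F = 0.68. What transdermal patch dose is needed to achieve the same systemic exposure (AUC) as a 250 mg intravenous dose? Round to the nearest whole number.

D_transdermal = 368 mg

For equal systemic exposure: F × D_ev = D_iv
D_ev = D_iv / F = 250 / 0.68 = 367.647 mg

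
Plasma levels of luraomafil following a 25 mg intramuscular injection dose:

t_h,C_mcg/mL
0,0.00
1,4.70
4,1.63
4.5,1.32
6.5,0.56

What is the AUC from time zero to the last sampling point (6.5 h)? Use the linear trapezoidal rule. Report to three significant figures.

AUC = 14.5 mcg/mL·h

Trapezoidal AUC_0→6.5:
  [0→1]: (0.00+4.70)/2 × 1 = 2.35
  [1→4]: (4.70+1.63)/2 × 3 = 9.495
  [4→4.5]: (1.63+1.32)/2 × 0.5 = 0.7375
  [4.5→6.5]: (1.32+0.56)/2 × 2 = 1.88
  Sum = 14.4625 mcg/mL·h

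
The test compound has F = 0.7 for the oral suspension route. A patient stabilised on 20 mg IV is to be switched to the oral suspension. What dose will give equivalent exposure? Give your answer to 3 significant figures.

For equal systemic exposure: F × D_ev = D_iv
D_ev = D_iv / F = 20 / 0.7 = 28.5714 mg

D_oral = 28.6 mg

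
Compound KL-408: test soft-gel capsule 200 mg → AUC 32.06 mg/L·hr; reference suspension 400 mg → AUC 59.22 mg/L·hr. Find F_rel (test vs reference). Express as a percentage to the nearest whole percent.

F_rel = (AUC_test/D_test) / (AUC_ref/D_ref)
      = (32.06/200) / (59.22/400)
      = 0.1603 / 0.14805 = 1.0827 = 108.27%

F_rel = 108%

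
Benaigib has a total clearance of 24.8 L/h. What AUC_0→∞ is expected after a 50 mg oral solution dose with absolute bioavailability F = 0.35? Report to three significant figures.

AUC = 0.706 mg/L·h

AUC_0→∞ = F × Dose / CL
        = 0.35 × 50 / 24.8 = 0.705645 mg/L·h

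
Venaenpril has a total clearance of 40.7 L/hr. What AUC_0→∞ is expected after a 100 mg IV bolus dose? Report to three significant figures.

AUC = 2.46 mg/L·hr

AUC_0→∞ = Dose_iv / CL
        = 100 / 40.7 = 2.457 mg/L·hr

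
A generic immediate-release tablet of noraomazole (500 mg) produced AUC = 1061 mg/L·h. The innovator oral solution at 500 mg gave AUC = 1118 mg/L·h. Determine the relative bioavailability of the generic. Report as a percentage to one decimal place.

F_rel = 94.9%

F_rel = (AUC_test/D_test) / (AUC_ref/D_ref)
      = (1061/500) / (1118/500)
      = 2.122 / 2.236 = 0.9490 = 94.90%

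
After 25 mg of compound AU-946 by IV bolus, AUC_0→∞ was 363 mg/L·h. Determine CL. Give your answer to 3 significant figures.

CL = 0.0689 L/h

CL = Dose_iv / AUC_0→∞
   = 25 / 363 = 0.0688705 L/h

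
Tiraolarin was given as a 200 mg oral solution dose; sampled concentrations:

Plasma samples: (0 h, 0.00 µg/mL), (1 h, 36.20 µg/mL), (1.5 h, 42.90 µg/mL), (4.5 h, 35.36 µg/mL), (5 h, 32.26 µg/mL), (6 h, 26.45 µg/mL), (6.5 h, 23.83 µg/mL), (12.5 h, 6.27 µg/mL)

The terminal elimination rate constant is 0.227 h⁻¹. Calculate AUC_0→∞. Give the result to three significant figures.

Trapezoidal AUC_0→12.5:
  [0→1]: (0.00+36.20)/2 × 1 = 18.1
  [1→1.5]: (36.20+42.90)/2 × 0.5 = 19.775
  [1.5→4.5]: (42.90+35.36)/2 × 3 = 117.39
  [4.5→5]: (35.36+32.26)/2 × 0.5 = 16.905
  [5→6]: (32.26+26.45)/2 × 1 = 29.355
  [6→6.5]: (26.45+23.83)/2 × 0.5 = 12.57
  [6.5→12.5]: (23.83+6.27)/2 × 6 = 90.3
  Sum = 304.395 µg/mL·h
Extrapolated tail: C_last / k_e = 6.27 / 0.227 = 27.621
AUC_0→∞ = 304.395 + 27.621 = 332.016 µg/mL·h

AUC = 332 µg/mL·h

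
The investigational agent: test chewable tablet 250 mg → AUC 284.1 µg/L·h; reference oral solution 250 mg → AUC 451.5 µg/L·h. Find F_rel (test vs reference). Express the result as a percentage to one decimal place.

F_rel = (AUC_test/D_test) / (AUC_ref/D_ref)
      = (284.1/250) / (451.5/250)
      = 1.1364 / 1.806 = 0.6292 = 62.92%

F_rel = 62.9%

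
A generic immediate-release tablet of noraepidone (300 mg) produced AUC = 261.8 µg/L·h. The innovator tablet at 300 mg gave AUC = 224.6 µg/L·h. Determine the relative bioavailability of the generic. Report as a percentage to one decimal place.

F_rel = 116.6%

F_rel = (AUC_test/D_test) / (AUC_ref/D_ref)
      = (261.8/300) / (224.6/300)
      = 0.872667 / 0.748667 = 1.1656 = 116.56%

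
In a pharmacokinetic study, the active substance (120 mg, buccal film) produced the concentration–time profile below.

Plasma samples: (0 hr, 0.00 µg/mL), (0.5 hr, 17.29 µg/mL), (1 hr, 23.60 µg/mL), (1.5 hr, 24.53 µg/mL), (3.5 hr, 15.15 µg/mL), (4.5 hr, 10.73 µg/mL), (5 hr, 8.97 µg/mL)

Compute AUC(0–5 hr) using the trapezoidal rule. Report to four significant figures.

AUC = 84.12 µg/mL·hr

Trapezoidal AUC_0→5:
  [0→0.5]: (0.00+17.29)/2 × 0.5 = 4.3225
  [0.5→1]: (17.29+23.60)/2 × 0.5 = 10.2225
  [1→1.5]: (23.60+24.53)/2 × 0.5 = 12.0325
  [1.5→3.5]: (24.53+15.15)/2 × 2 = 39.68
  [3.5→4.5]: (15.15+10.73)/2 × 1 = 12.94
  [4.5→5]: (10.73+8.97)/2 × 0.5 = 4.925
  Sum = 84.1225 µg/mL·hr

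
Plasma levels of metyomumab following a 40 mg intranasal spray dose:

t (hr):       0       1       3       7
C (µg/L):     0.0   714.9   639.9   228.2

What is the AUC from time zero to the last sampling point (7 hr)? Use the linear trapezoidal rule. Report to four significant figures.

Trapezoidal AUC_0→7:
  [0→1]: (0.0+714.9)/2 × 1 = 357.45
  [1→3]: (714.9+639.9)/2 × 2 = 1354.8
  [3→7]: (639.9+228.2)/2 × 4 = 1736.2
  Sum = 3448.45 µg/L·hr

AUC = 3448 µg/L·hr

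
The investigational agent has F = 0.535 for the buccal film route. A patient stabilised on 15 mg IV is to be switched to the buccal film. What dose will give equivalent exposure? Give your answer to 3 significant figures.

For equal systemic exposure: F × D_ev = D_iv
D_ev = D_iv / F = 15 / 0.535 = 28.0374 mg

D_buccal = 28.0 mg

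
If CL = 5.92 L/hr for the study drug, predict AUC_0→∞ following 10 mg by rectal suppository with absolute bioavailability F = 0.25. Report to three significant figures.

AUC_0→∞ = F × Dose / CL
        = 0.25 × 10 / 5.92 = 0.422297 mg/L·hr

AUC = 0.422 mg/L·hr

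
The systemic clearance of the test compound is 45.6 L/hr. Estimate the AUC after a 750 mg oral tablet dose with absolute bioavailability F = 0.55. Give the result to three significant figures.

AUC_0→∞ = F × Dose / CL
        = 0.55 × 750 / 45.6 = 9.04605 mg/L·hr

AUC = 9.05 mg/L·hr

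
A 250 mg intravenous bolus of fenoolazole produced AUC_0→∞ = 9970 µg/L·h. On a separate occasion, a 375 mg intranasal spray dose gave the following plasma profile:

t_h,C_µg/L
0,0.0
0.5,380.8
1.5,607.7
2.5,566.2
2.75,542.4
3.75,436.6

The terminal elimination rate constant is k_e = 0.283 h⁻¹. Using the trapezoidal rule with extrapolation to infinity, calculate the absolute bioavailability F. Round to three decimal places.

Trapezoidal AUC_0→3.75 (intranasal spray):
  [0→0.5]: (0.0+380.8)/2 × 0.5 = 95.2
  [0.5→1.5]: (380.8+607.7)/2 × 1 = 494.25
  [1.5→2.5]: (607.7+566.2)/2 × 1 = 586.95
  [2.5→2.75]: (566.2+542.4)/2 × 0.25 = 138.575
  [2.75→3.75]: (542.4+436.6)/2 × 1 = 489.5
  Sum = 1804.475 µg/L·h
Tail: C_last/k_e = 436.6/0.283 = 1542.756
AUC_0→∞ (intranasal spray) = 1804.475 + 1542.756 = 3347.231 µg/L·h
F = (AUC_ev/D_ev)/(AUC_iv/D_iv) = (3347.231/375)/(9970/250) = 8.92595/39.88 = 0.2238

F = 0.224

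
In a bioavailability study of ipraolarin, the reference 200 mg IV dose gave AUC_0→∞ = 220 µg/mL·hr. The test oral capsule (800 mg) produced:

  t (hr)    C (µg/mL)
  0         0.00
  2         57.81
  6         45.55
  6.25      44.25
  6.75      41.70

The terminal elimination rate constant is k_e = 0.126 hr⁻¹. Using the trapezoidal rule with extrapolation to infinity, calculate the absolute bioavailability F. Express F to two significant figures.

Trapezoidal AUC_0→6.75 (oral capsule):
  [0→2]: (0.00+57.81)/2 × 2 = 57.81
  [2→6]: (57.81+45.55)/2 × 4 = 206.72
  [6→6.25]: (45.55+44.25)/2 × 0.25 = 11.225
  [6.25→6.75]: (44.25+41.70)/2 × 0.5 = 21.4875
  Sum = 297.2425 µg/mL·hr
Tail: C_last/k_e = 41.70/0.126 = 330.952
AUC_0→∞ (oral capsule) = 297.2425 + 330.952 = 628.1945 µg/mL·hr
F = (AUC_ev/D_ev)/(AUC_iv/D_iv) = (628.1945/800)/(220/200) = 0.785243/1.1 = 0.7139

F = 0.71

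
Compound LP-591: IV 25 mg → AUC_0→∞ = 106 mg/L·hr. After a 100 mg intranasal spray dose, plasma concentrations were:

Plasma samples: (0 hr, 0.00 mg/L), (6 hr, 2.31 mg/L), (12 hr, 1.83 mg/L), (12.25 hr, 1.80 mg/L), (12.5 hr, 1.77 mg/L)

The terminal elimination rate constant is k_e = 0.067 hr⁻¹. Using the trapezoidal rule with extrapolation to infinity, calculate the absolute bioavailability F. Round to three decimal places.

F = 0.110

Trapezoidal AUC_0→12.5 (intranasal spray):
  [0→6]: (0.00+2.31)/2 × 6 = 6.93
  [6→12]: (2.31+1.83)/2 × 6 = 12.42
  [12→12.25]: (1.83+1.80)/2 × 0.25 = 0.45375
  [12.25→12.5]: (1.80+1.77)/2 × 0.25 = 0.44625
  Sum = 20.25 mg/L·hr
Tail: C_last/k_e = 1.77/0.067 = 26.418
AUC_0→∞ (intranasal spray) = 20.25 + 26.418 = 46.668 mg/L·hr
F = (AUC_ev/D_ev)/(AUC_iv/D_iv) = (46.668/100)/(106/25) = 0.46668/4.24 = 0.1101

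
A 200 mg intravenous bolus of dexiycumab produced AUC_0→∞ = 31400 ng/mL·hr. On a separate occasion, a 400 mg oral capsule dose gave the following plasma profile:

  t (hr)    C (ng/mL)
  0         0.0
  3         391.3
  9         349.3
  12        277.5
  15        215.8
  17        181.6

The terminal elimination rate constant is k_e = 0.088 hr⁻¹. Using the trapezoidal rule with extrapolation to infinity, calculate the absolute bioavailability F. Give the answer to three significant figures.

F = 0.111

Trapezoidal AUC_0→17 (oral capsule):
  [0→3]: (0.0+391.3)/2 × 3 = 586.95
  [3→9]: (391.3+349.3)/2 × 6 = 2221.8
  [9→12]: (349.3+277.5)/2 × 3 = 940.2
  [12→15]: (277.5+215.8)/2 × 3 = 739.95
  [15→17]: (215.8+181.6)/2 × 2 = 397.4
  Sum = 4886.3 ng/mL·hr
Tail: C_last/k_e = 181.6/0.088 = 2063.636
AUC_0→∞ (oral capsule) = 4886.3 + 2063.636 = 6949.936 ng/mL·hr
F = (AUC_ev/D_ev)/(AUC_iv/D_iv) = (6949.936/400)/(31400/200) = 17.37484/157 = 0.1107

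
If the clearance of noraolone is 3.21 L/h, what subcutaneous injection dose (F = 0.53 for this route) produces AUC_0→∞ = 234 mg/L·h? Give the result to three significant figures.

Dose = 1420 mg

Dose = CL × AUC_0→∞ / F
     = 3.21 × 234 / 0.53 = 1417.25 mg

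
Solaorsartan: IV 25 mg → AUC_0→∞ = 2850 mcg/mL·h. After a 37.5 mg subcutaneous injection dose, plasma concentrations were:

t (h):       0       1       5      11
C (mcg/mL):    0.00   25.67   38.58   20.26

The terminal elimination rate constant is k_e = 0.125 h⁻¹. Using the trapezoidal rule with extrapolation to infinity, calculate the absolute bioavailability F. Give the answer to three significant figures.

Trapezoidal AUC_0→11 (subcutaneous injection):
  [0→1]: (0.00+25.67)/2 × 1 = 12.835
  [1→5]: (25.67+38.58)/2 × 4 = 128.5
  [5→11]: (38.58+20.26)/2 × 6 = 176.52
  Sum = 317.855 mcg/mL·h
Tail: C_last/k_e = 20.26/0.125 = 162.080
AUC_0→∞ (subcutaneous injection) = 317.855 + 162.080 = 479.935 mcg/mL·h
F = (AUC_ev/D_ev)/(AUC_iv/D_iv) = (479.935/37.5)/(2850/25) = 12.7983/114 = 0.1123

F = 0.112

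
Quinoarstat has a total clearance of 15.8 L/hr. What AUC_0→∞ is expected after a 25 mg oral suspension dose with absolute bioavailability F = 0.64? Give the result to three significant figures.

AUC_0→∞ = F × Dose / CL
        = 0.64 × 25 / 15.8 = 1.01266 mg/L·hr

AUC = 1.01 mg/L·hr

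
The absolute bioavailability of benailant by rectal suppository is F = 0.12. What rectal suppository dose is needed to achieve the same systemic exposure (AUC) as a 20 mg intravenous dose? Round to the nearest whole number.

For equal systemic exposure: F × D_ev = D_iv
D_ev = D_iv / F = 20 / 0.12 = 166.667 mg

D_rectal = 167 mg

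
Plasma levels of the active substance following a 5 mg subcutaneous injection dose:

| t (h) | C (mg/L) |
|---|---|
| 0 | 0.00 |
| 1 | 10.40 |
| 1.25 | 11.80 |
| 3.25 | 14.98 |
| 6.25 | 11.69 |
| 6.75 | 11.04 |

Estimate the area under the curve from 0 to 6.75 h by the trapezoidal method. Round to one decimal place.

AUC = 80.4 mg/L·h

Trapezoidal AUC_0→6.75:
  [0→1]: (0.00+10.40)/2 × 1 = 5.2
  [1→1.25]: (10.40+11.80)/2 × 0.25 = 2.775
  [1.25→3.25]: (11.80+14.98)/2 × 2 = 26.78
  [3.25→6.25]: (14.98+11.69)/2 × 3 = 40.005
  [6.25→6.75]: (11.69+11.04)/2 × 0.5 = 5.6825
  Sum = 80.4425 mg/L·h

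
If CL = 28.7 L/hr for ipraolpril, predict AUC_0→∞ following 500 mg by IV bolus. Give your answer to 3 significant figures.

AUC_0→∞ = Dose_iv / CL
        = 500 / 28.7 = 17.4216 mg/L·hr

AUC = 17.4 mg/L·hr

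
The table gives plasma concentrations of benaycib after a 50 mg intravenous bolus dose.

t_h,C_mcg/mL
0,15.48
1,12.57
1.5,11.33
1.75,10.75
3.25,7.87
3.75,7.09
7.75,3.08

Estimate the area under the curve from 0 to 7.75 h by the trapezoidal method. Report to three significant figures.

AUC = 60.8 mcg/mL·h

Trapezoidal AUC_0→7.75:
  [0→1]: (15.48+12.57)/2 × 1 = 14.025
  [1→1.5]: (12.57+11.33)/2 × 0.5 = 5.975
  [1.5→1.75]: (11.33+10.75)/2 × 0.25 = 2.76
  [1.75→3.25]: (10.75+7.87)/2 × 1.5 = 13.965
  [3.25→3.75]: (7.87+7.09)/2 × 0.5 = 3.74
  [3.75→7.75]: (7.09+3.08)/2 × 4 = 20.34
  Sum = 60.805 mcg/mL·h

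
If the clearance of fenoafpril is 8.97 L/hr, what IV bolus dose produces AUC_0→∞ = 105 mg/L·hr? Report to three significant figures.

Dose = 942 mg

Dose_iv = CL × AUC_0→∞
     = 8.97 × 105 = 941.85 mg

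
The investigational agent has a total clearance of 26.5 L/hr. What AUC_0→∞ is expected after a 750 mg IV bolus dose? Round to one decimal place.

AUC = 28.3 mg/L·hr

AUC_0→∞ = Dose_iv / CL
        = 750 / 26.5 = 28.3019 mg/L·hr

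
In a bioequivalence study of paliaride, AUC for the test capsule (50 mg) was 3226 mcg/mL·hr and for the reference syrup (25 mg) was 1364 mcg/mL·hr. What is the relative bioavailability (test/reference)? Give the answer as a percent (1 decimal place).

F_rel = 118.3%

F_rel = (AUC_test/D_test) / (AUC_ref/D_ref)
      = (3226/50) / (1364/25)
      = 64.52 / 54.56 = 1.1826 = 118.26%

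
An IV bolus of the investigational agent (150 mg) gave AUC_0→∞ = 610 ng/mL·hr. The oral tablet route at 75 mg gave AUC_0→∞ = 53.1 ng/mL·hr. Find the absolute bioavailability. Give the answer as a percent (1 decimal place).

F = (AUC_ev / D_ev) / (AUC_iv / D_iv)
  = (53.1/75) / (610/150)
  = 0.708 / 4.06667 = 0.1741
  = 17.41%

F = 17.4%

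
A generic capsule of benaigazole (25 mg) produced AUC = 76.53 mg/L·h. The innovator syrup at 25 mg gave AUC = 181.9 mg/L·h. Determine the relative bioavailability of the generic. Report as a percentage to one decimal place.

F_rel = (AUC_test/D_test) / (AUC_ref/D_ref)
      = (76.53/25) / (181.9/25)
      = 3.0612 / 7.276 = 0.4207 = 42.07%

F_rel = 42.1%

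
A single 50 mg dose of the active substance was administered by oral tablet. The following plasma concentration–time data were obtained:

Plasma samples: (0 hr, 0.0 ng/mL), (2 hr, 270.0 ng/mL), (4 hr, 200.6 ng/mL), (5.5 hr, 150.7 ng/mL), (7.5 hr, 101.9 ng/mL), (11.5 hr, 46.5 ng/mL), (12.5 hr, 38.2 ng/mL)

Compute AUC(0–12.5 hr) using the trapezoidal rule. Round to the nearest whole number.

AUC = 1596 ng/mL·hr

Trapezoidal AUC_0→12.5:
  [0→2]: (0.0+270.0)/2 × 2 = 270.0
  [2→4]: (270.0+200.6)/2 × 2 = 470.6
  [4→5.5]: (200.6+150.7)/2 × 1.5 = 263.475
  [5.5→7.5]: (150.7+101.9)/2 × 2 = 252.6
  [7.5→11.5]: (101.9+46.5)/2 × 4 = 296.8
  [11.5→12.5]: (46.5+38.2)/2 × 1 = 42.35
  Sum = 1595.825 ng/mL·hr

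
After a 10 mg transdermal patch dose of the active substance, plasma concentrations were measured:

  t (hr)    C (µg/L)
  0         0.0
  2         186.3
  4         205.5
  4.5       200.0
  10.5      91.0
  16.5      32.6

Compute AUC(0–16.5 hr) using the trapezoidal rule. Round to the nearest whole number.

AUC = 1923 µg/L·hr

Trapezoidal AUC_0→16.5:
  [0→2]: (0.0+186.3)/2 × 2 = 186.3
  [2→4]: (186.3+205.5)/2 × 2 = 391.8
  [4→4.5]: (205.5+200.0)/2 × 0.5 = 101.375
  [4.5→10.5]: (200.0+91.0)/2 × 6 = 873.0
  [10.5→16.5]: (91.0+32.6)/2 × 6 = 370.8
  Sum = 1923.275 µg/L·hr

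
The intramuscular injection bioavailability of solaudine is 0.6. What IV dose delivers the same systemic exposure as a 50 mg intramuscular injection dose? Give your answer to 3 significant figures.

Systemic exposure from an extravascular dose = F × D_ev, so the equivalent IV dose is F × D_ev.
D_iv = F × D_ev = 0.6 × 50 = 30 mg

D_iv = 30.0 mg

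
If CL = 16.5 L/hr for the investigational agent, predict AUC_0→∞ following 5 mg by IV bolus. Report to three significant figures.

AUC_0→∞ = Dose_iv / CL
        = 5 / 16.5 = 0.30303 mg/L·hr

AUC = 0.303 mg/L·hr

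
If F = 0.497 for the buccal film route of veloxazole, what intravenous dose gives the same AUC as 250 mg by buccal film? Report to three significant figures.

Systemic exposure from an extravascular dose = F × D_ev, so the equivalent IV dose is F × D_ev.
D_iv = F × D_ev = 0.497 × 250 = 124.25 mg

D_iv = 124 mg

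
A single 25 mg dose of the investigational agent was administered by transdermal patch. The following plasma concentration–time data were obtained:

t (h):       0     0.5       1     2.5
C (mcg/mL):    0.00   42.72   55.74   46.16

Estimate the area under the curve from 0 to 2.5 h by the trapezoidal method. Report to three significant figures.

Trapezoidal AUC_0→2.5:
  [0→0.5]: (0.00+42.72)/2 × 0.5 = 10.68
  [0.5→1]: (42.72+55.74)/2 × 0.5 = 24.615
  [1→2.5]: (55.74+46.16)/2 × 1.5 = 76.425
  Sum = 111.72 mcg/mL·h

AUC = 112 mcg/mL·h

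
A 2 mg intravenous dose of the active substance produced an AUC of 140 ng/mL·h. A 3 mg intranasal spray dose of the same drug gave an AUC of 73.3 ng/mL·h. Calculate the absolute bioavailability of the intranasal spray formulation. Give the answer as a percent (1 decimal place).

F = 34.9%

F = (AUC_ev / D_ev) / (AUC_iv / D_iv)
  = (73.3/3) / (140/2)
  = 24.4333 / 70 = 0.3490
  = 34.90%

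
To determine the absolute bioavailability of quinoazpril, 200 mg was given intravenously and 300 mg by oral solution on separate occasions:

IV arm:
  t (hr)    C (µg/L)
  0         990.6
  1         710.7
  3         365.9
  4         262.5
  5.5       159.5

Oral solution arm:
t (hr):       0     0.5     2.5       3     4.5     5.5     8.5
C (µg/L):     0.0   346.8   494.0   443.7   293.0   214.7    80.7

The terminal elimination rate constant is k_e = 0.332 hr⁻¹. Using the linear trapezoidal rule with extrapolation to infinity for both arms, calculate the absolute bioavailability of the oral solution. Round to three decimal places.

F = 0.582

Trapezoidal AUC_0→5.5 (IV):
  [0→1]: (990.6+710.7)/2 × 1 = 850.65
  [1→3]: (710.7+365.9)/2 × 2 = 1076.6
  [3→4]: (365.9+262.5)/2 × 1 = 314.2
  [4→5.5]: (262.5+159.5)/2 × 1.5 = 316.5
  Sum = 2557.95 µg/L·hr
IV tail: 159.5/0.332 = 480.422; AUC_iv,0→∞ = 2557.95 + 480.422 = 3038.372 µg/L·hr
Trapezoidal AUC_0→8.5 (oral solution):
  [0→0.5]: (0.0+346.8)/2 × 0.5 = 86.7
  [0.5→2.5]: (346.8+494.0)/2 × 2 = 840.8
  [2.5→3]: (494.0+443.7)/2 × 0.5 = 234.425
  [3→4.5]: (443.7+293.0)/2 × 1.5 = 552.525
  [4.5→5.5]: (293.0+214.7)/2 × 1 = 253.85
  [5.5→8.5]: (214.7+80.7)/2 × 3 = 443.1
  Sum = 2411.4 µg/L·hr
oral solution tail: 80.7/0.332 = 243.072; AUC_ev,0→∞ = 2411.4 + 243.072 = 2654.472 µg/L·hr
F = (AUC_ev/D_ev)/(AUC_iv/D_iv) = (2654.472/300)/(3038.372/200) = 8.84824/15.19186 = 0.5824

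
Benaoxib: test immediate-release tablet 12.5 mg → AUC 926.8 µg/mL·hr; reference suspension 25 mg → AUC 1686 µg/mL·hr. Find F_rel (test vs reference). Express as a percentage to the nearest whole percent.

F_rel = (AUC_test/D_test) / (AUC_ref/D_ref)
      = (926.8/12.5) / (1686/25)
      = 74.144 / 67.44 = 1.0994 = 109.94%

F_rel = 110%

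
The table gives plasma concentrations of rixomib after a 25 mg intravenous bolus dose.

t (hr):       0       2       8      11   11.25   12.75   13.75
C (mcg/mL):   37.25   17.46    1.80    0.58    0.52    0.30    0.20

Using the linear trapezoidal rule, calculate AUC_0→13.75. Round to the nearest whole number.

AUC = 117 mcg/mL·hr

Trapezoidal AUC_0→13.75:
  [0→2]: (37.25+17.46)/2 × 2 = 54.71
  [2→8]: (17.46+1.80)/2 × 6 = 57.78
  [8→11]: (1.80+0.58)/2 × 3 = 3.57
  [11→11.25]: (0.58+0.52)/2 × 0.25 = 0.1375
  [11.25→12.75]: (0.52+0.30)/2 × 1.5 = 0.615
  [12.75→13.75]: (0.30+0.20)/2 × 1 = 0.25
  Sum = 117.0625 mcg/mL·hr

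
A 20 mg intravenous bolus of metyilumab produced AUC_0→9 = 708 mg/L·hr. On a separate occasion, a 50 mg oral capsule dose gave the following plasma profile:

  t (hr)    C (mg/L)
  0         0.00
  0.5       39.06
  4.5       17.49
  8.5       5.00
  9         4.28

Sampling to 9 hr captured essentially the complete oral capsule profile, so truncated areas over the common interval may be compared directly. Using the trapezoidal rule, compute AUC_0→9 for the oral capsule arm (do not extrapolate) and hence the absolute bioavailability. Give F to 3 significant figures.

F = 0.0961

Trapezoidal AUC_0→9 (oral capsule):
  [0→0.5]: (0.00+39.06)/2 × 0.5 = 9.765
  [0.5→4.5]: (39.06+17.49)/2 × 4 = 113.1
  [4.5→8.5]: (17.49+5.00)/2 × 4 = 44.98
  [8.5→9]: (5.00+4.28)/2 × 0.5 = 2.32
  Sum = 170.165 mg/L·hr
F = (AUC_ev/D_ev)/(AUC_iv/D_iv) = (170.165/50)/(708/20) = 3.4033/35.4 = 0.0961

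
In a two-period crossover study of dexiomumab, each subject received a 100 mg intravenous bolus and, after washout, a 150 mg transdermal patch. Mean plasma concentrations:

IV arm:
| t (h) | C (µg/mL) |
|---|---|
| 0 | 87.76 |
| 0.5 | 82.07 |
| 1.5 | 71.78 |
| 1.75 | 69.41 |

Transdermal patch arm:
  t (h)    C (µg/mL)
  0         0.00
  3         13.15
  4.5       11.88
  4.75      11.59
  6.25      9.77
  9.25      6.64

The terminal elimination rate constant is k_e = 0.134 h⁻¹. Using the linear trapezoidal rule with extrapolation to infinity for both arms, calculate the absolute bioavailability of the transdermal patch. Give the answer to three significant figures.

F = 0.134

Trapezoidal AUC_0→1.75 (IV):
  [0→0.5]: (87.76+82.07)/2 × 0.5 = 42.4575
  [0.5→1.5]: (82.07+71.78)/2 × 1 = 76.925
  [1.5→1.75]: (71.78+69.41)/2 × 0.25 = 17.64875
  Sum = 137.03125 µg/mL·h
IV tail: 69.41/0.134 = 517.985; AUC_iv,0→∞ = 137.03125 + 517.985 = 655.01625 µg/mL·h
Trapezoidal AUC_0→9.25 (transdermal patch):
  [0→3]: (0.00+13.15)/2 × 3 = 19.725
  [3→4.5]: (13.15+11.88)/2 × 1.5 = 18.7725
  [4.5→4.75]: (11.88+11.59)/2 × 0.25 = 2.93375
  [4.75→6.25]: (11.59+9.77)/2 × 1.5 = 16.02
  [6.25→9.25]: (9.77+6.64)/2 × 3 = 24.615
  Sum = 82.06625 µg/mL·h
transdermal patch tail: 6.64/0.134 = 49.552; AUC_ev,0→∞ = 82.06625 + 49.552 = 131.61825 µg/mL·h
F = (AUC_ev/D_ev)/(AUC_iv/D_iv) = (131.61825/150)/(655.01625/100) = 0.877455/6.5501625 = 0.1340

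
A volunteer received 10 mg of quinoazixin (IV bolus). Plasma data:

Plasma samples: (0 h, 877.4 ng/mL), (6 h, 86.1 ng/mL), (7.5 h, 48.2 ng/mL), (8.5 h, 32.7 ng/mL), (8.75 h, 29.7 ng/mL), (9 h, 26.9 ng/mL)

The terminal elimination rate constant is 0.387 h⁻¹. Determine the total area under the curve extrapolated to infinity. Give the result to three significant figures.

AUC = 3120 ng/mL·h

Trapezoidal AUC_0→9:
  [0→6]: (877.4+86.1)/2 × 6 = 2890.5
  [6→7.5]: (86.1+48.2)/2 × 1.5 = 100.725
  [7.5→8.5]: (48.2+32.7)/2 × 1 = 40.45
  [8.5→8.75]: (32.7+29.7)/2 × 0.25 = 7.8
  [8.75→9]: (29.7+26.9)/2 × 0.25 = 7.075
  Sum = 3046.55 ng/mL·h
Extrapolated tail: C_last / k_e = 26.9 / 0.387 = 69.509
AUC_0→∞ = 3046.55 + 69.509 = 3116.059 ng/mL·h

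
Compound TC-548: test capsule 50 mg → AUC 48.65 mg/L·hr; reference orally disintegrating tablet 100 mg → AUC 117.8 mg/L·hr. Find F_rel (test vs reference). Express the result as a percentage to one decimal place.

F_rel = (AUC_test/D_test) / (AUC_ref/D_ref)
      = (48.65/50) / (117.8/100)
      = 0.973 / 1.178 = 0.8260 = 82.60%

F_rel = 82.6%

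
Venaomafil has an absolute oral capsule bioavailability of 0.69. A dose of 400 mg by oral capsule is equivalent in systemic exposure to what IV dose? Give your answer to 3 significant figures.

D_iv = 276 mg

Systemic exposure from an extravascular dose = F × D_ev, so the equivalent IV dose is F × D_ev.
D_iv = F × D_ev = 0.69 × 400 = 276 mg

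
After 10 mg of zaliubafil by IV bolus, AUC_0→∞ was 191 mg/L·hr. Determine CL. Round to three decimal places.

CL = 0.052 L/hr

CL = Dose_iv / AUC_0→∞
   = 10 / 191 = 0.052356 L/hr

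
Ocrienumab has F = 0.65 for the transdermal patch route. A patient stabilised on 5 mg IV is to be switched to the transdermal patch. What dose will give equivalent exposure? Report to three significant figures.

For equal systemic exposure: F × D_ev = D_iv
D_ev = D_iv / F = 5 / 0.65 = 7.69231 mg

D_transdermal = 7.69 mg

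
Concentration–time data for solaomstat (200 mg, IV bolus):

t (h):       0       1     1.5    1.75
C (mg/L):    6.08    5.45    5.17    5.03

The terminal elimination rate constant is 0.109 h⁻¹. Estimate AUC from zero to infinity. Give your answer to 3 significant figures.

AUC = 55.8 mg/L·h

Trapezoidal AUC_0→1.75:
  [0→1]: (6.08+5.45)/2 × 1 = 5.765
  [1→1.5]: (5.45+5.17)/2 × 0.5 = 2.655
  [1.5→1.75]: (5.17+5.03)/2 × 0.25 = 1.275
  Sum = 9.695 mg/L·h
Extrapolated tail: C_last / k_e = 5.03 / 0.109 = 46.147
AUC_0→∞ = 9.695 + 46.147 = 55.842 mg/L·h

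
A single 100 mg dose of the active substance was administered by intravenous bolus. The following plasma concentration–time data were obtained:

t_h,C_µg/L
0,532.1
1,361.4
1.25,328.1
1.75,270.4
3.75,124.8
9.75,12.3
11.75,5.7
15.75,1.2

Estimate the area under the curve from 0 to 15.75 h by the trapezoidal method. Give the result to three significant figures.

AUC = 1520 µg/L·h

Trapezoidal AUC_0→15.75:
  [0→1]: (532.1+361.4)/2 × 1 = 446.75
  [1→1.25]: (361.4+328.1)/2 × 0.25 = 86.1875
  [1.25→1.75]: (328.1+270.4)/2 × 0.5 = 149.625
  [1.75→3.75]: (270.4+124.8)/2 × 2 = 395.2
  [3.75→9.75]: (124.8+12.3)/2 × 6 = 411.3
  [9.75→11.75]: (12.3+5.7)/2 × 2 = 18.0
  [11.75→15.75]: (5.7+1.2)/2 × 4 = 13.8
  Sum = 1520.8625 µg/L·h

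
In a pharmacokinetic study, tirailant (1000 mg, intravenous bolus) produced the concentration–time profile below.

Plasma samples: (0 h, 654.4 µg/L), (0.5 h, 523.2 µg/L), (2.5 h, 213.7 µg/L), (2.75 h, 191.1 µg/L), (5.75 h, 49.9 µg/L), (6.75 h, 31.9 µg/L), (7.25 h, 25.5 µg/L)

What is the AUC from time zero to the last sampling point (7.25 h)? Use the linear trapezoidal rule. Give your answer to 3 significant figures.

AUC = 1500 µg/L·h

Trapezoidal AUC_0→7.25:
  [0→0.5]: (654.4+523.2)/2 × 0.5 = 294.4
  [0.5→2.5]: (523.2+213.7)/2 × 2 = 736.9
  [2.5→2.75]: (213.7+191.1)/2 × 0.25 = 50.6
  [2.75→5.75]: (191.1+49.9)/2 × 3 = 361.5
  [5.75→6.75]: (49.9+31.9)/2 × 1 = 40.9
  [6.75→7.25]: (31.9+25.5)/2 × 0.5 = 14.35
  Sum = 1498.65 µg/L·h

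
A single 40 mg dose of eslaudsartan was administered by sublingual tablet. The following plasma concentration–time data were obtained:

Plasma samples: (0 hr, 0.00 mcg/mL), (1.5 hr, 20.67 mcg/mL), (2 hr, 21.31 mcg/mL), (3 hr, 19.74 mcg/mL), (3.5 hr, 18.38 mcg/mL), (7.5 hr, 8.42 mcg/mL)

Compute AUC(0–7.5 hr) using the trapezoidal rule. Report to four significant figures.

AUC = 109.7 mcg/mL·hr

Trapezoidal AUC_0→7.5:
  [0→1.5]: (0.00+20.67)/2 × 1.5 = 15.5025
  [1.5→2]: (20.67+21.31)/2 × 0.5 = 10.495
  [2→3]: (21.31+19.74)/2 × 1 = 20.525
  [3→3.5]: (19.74+18.38)/2 × 0.5 = 9.53
  [3.5→7.5]: (18.38+8.42)/2 × 4 = 53.6
  Sum = 109.6525 mcg/mL·hr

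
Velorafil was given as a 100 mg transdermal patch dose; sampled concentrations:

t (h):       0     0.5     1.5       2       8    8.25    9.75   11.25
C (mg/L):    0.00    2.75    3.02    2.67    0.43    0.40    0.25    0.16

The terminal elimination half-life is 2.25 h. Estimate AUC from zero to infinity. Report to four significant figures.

Trapezoidal AUC_0→11.25:
  [0→0.5]: (0.00+2.75)/2 × 0.5 = 0.6875
  [0.5→1.5]: (2.75+3.02)/2 × 1 = 2.885
  [1.5→2]: (3.02+2.67)/2 × 0.5 = 1.4225
  [2→8]: (2.67+0.43)/2 × 6 = 9.3
  [8→8.25]: (0.43+0.40)/2 × 0.25 = 0.10375
  [8.25→9.75]: (0.40+0.25)/2 × 1.5 = 0.4875
  [9.75→11.25]: (0.25+0.16)/2 × 1.5 = 0.3075
  Sum = 15.19375 mg/L·h
k_e = ln2 / t½ = 0.693147 / 2.25 = 0.3081 h^-1
Extrapolated tail: C_last / k_e = 0.16 / 0.3081 = 0.519
AUC_0→∞ = 15.19375 + 0.519 = 15.71275 mg/L·h

AUC = 15.71 mg/L·h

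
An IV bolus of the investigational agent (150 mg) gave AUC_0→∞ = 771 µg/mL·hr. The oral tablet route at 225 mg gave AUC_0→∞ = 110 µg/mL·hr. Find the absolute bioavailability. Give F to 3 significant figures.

F = 0.0951

F = (AUC_ev / D_ev) / (AUC_iv / D_iv)
  = (110/225) / (771/150)
  = 0.488889 / 5.14 = 0.0951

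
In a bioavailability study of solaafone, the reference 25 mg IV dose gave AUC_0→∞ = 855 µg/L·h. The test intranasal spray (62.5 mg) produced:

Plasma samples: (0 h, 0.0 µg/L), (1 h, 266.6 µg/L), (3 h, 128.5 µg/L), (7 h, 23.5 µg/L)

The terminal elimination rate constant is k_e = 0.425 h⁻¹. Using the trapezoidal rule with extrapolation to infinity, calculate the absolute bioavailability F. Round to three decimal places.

F = 0.415

Trapezoidal AUC_0→7 (intranasal spray):
  [0→1]: (0.0+266.6)/2 × 1 = 133.3
  [1→3]: (266.6+128.5)/2 × 2 = 395.1
  [3→7]: (128.5+23.5)/2 × 4 = 304.0
  Sum = 832.4 µg/L·h
Tail: C_last/k_e = 23.5/0.425 = 55.294
AUC_0→∞ (intranasal spray) = 832.4 + 55.294 = 887.694 µg/L·h
F = (AUC_ev/D_ev)/(AUC_iv/D_iv) = (887.694/62.5)/(855/25) = 14.203104/34.2 = 0.4153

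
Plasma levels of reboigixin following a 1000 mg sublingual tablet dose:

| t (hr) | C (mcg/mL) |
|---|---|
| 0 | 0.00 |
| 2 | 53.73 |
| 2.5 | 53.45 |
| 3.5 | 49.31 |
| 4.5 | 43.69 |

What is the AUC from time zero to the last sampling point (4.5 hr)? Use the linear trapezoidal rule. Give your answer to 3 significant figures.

Trapezoidal AUC_0→4.5:
  [0→2]: (0.00+53.73)/2 × 2 = 53.73
  [2→2.5]: (53.73+53.45)/2 × 0.5 = 26.795
  [2.5→3.5]: (53.45+49.31)/2 × 1 = 51.38
  [3.5→4.5]: (49.31+43.69)/2 × 1 = 46.5
  Sum = 178.405 mcg/mL·hr

AUC = 178 mcg/mL·hr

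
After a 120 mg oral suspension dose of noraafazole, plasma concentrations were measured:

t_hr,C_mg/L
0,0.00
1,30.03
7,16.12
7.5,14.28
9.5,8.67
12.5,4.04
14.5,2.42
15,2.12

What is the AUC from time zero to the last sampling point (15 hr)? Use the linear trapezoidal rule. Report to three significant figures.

Trapezoidal AUC_0→15:
  [0→1]: (0.00+30.03)/2 × 1 = 15.015
  [1→7]: (30.03+16.12)/2 × 6 = 138.45
  [7→7.5]: (16.12+14.28)/2 × 0.5 = 7.6
  [7.5→9.5]: (14.28+8.67)/2 × 2 = 22.95
  [9.5→12.5]: (8.67+4.04)/2 × 3 = 19.065
  [12.5→14.5]: (4.04+2.42)/2 × 2 = 6.46
  [14.5→15]: (2.42+2.12)/2 × 0.5 = 1.135
  Sum = 210.675 mg/L·hr

AUC = 211 mg/L·hr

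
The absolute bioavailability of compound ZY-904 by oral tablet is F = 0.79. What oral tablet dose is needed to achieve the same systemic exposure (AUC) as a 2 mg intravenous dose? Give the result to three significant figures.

D_oral = 2.53 mg

For equal systemic exposure: F × D_ev = D_iv
D_ev = D_iv / F = 2 / 0.79 = 2.53165 mg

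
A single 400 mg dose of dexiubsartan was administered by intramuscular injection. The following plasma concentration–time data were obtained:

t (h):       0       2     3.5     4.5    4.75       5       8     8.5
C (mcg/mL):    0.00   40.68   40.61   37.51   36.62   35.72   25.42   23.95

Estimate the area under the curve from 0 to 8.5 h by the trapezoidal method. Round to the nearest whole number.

Trapezoidal AUC_0→8.5:
  [0→2]: (0.00+40.68)/2 × 2 = 40.68
  [2→3.5]: (40.68+40.61)/2 × 1.5 = 60.9675
  [3.5→4.5]: (40.61+37.51)/2 × 1 = 39.06
  [4.5→4.75]: (37.51+36.62)/2 × 0.25 = 9.26625
  [4.75→5]: (36.62+35.72)/2 × 0.25 = 9.0425
  [5→8]: (35.72+25.42)/2 × 3 = 91.71
  [8→8.5]: (25.42+23.95)/2 × 0.5 = 12.3425
  Sum = 263.06875 mcg/mL·h

AUC = 263 mcg/mL·h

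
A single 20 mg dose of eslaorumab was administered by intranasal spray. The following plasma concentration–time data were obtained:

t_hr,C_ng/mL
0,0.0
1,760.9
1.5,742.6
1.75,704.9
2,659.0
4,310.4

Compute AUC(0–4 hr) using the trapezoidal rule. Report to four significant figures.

Trapezoidal AUC_0→4:
  [0→1]: (0.0+760.9)/2 × 1 = 380.45
  [1→1.5]: (760.9+742.6)/2 × 0.5 = 375.875
  [1.5→1.75]: (742.6+704.9)/2 × 0.25 = 180.9375
  [1.75→2]: (704.9+659.0)/2 × 0.25 = 170.4875
  [2→4]: (659.0+310.4)/2 × 2 = 969.4
  Sum = 2077.15 ng/mL·hr

AUC = 2077 ng/mL·hr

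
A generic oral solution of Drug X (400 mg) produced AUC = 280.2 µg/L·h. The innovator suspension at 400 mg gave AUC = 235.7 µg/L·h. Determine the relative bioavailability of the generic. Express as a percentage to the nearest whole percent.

F_rel = (AUC_test/D_test) / (AUC_ref/D_ref)
      = (280.2/400) / (235.7/400)
      = 0.7005 / 0.58925 = 1.1888 = 118.88%

F_rel = 119%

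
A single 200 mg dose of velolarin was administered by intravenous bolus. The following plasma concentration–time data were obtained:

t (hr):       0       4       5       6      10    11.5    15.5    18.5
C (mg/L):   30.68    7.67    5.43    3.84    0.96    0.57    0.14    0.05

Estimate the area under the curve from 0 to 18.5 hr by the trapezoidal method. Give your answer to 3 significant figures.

AUC = 100 mg/L·hr

Trapezoidal AUC_0→18.5:
  [0→4]: (30.68+7.67)/2 × 4 = 76.7
  [4→5]: (7.67+5.43)/2 × 1 = 6.55
  [5→6]: (5.43+3.84)/2 × 1 = 4.635
  [6→10]: (3.84+0.96)/2 × 4 = 9.6
  [10→11.5]: (0.96+0.57)/2 × 1.5 = 1.1475
  [11.5→15.5]: (0.57+0.14)/2 × 4 = 1.42
  [15.5→18.5]: (0.14+0.05)/2 × 3 = 0.285
  Sum = 100.3375 mg/L·hr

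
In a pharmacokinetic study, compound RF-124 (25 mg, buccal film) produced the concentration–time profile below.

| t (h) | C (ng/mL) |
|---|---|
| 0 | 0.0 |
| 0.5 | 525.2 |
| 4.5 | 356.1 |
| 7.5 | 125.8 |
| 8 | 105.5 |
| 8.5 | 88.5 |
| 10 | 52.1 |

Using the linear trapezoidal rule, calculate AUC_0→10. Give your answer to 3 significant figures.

AUC = 2830 ng/mL·h

Trapezoidal AUC_0→10:
  [0→0.5]: (0.0+525.2)/2 × 0.5 = 131.3
  [0.5→4.5]: (525.2+356.1)/2 × 4 = 1762.6
  [4.5→7.5]: (356.1+125.8)/2 × 3 = 722.85
  [7.5→8]: (125.8+105.5)/2 × 0.5 = 57.825
  [8→8.5]: (105.5+88.5)/2 × 0.5 = 48.5
  [8.5→10]: (88.5+52.1)/2 × 1.5 = 105.45
  Sum = 2828.525 ng/mL·h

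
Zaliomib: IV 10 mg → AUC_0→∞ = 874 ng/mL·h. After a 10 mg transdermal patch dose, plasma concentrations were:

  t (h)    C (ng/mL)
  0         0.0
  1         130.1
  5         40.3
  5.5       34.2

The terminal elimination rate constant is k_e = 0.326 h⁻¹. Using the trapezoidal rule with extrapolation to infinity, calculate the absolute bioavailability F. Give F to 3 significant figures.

F = 0.606

Trapezoidal AUC_0→5.5 (transdermal patch):
  [0→1]: (0.0+130.1)/2 × 1 = 65.05
  [1→5]: (130.1+40.3)/2 × 4 = 340.8
  [5→5.5]: (40.3+34.2)/2 × 0.5 = 18.625
  Sum = 424.475 ng/mL·h
Tail: C_last/k_e = 34.2/0.326 = 104.908
AUC_0→∞ (transdermal patch) = 424.475 + 104.908 = 529.383 ng/mL·h
F = (AUC_ev/D_ev)/(AUC_iv/D_iv) = (529.383/10)/(874/10) = 52.9383/87.4 = 0.6057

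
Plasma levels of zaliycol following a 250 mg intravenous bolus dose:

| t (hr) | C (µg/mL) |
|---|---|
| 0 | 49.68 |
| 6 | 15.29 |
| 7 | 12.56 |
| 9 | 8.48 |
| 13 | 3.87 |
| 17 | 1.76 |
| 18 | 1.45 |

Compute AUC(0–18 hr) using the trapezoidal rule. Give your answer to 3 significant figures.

Trapezoidal AUC_0→18:
  [0→6]: (49.68+15.29)/2 × 6 = 194.91
  [6→7]: (15.29+12.56)/2 × 1 = 13.925
  [7→9]: (12.56+8.48)/2 × 2 = 21.04
  [9→13]: (8.48+3.87)/2 × 4 = 24.7
  [13→17]: (3.87+1.76)/2 × 4 = 11.26
  [17→18]: (1.76+1.45)/2 × 1 = 1.605
  Sum = 267.44 µg/mL·hr

AUC = 267 µg/mL·hr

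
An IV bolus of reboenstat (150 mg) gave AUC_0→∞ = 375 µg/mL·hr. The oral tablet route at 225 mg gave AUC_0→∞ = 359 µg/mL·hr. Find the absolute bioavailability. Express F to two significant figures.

F = (AUC_ev / D_ev) / (AUC_iv / D_iv)
  = (359/225) / (375/150)
  = 1.59556 / 2.5 = 0.6382

F = 0.64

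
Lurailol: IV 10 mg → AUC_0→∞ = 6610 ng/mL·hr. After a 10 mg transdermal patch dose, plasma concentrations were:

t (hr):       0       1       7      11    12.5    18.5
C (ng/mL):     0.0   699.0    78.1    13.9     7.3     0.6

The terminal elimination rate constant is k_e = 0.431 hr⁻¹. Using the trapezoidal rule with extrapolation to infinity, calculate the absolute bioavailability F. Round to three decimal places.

Trapezoidal AUC_0→18.5 (transdermal patch):
  [0→1]: (0.0+699.0)/2 × 1 = 349.5
  [1→7]: (699.0+78.1)/2 × 6 = 2331.3
  [7→11]: (78.1+13.9)/2 × 4 = 184.0
  [11→12.5]: (13.9+7.3)/2 × 1.5 = 15.9
  [12.5→18.5]: (7.3+0.6)/2 × 6 = 23.7
  Sum = 2904.4 ng/mL·hr
Tail: C_last/k_e = 0.6/0.431 = 1.392
AUC_0→∞ (transdermal patch) = 2904.4 + 1.392 = 2905.792 ng/mL·hr
F = (AUC_ev/D_ev)/(AUC_iv/D_iv) = (2905.792/10)/(6610/10) = 290.5792/661 = 0.4396

F = 0.440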